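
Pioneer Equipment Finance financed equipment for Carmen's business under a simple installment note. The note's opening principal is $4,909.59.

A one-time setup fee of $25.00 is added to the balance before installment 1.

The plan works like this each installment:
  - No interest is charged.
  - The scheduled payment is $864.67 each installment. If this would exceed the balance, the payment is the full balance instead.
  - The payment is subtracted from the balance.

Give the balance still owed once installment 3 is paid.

$2,340.58

Installment 1: $4,934.59 − $864.67 → $4,069.92
Installment 2: $4,069.92 − $864.67 → $3,205.25
Installment 3: $3,205.25 − $864.67 → $2,340.58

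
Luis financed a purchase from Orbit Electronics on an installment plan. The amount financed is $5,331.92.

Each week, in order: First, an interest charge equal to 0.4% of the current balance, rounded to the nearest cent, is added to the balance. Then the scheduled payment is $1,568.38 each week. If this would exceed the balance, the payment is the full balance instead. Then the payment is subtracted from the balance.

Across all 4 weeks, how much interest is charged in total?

# | Opening | Interest | Payment | End bal
1 | $5,331.92 | $21.33 | $1,568.38 | $3,784.87
2 | $3,784.87 | $15.14 | $1,568.38 | $2,231.63
3 | $2,231.63 | $8.93 | $1,568.38 | $672.18
4 | $672.18 | $2.69 | $674.87 | $0.00
Total interest: $21.33 + $15.14 + $8.93 + $2.69 = $48.09

$48.09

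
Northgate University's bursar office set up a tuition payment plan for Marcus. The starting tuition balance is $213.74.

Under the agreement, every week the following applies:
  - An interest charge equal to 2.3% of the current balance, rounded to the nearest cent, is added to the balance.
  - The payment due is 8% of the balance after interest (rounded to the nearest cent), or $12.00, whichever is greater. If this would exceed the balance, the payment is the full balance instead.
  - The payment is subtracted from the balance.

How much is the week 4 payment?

# | Opening | Interest | Payment | End bal
1 | $213.74 | $4.92 | $17.49 | $201.17
2 | $201.17 | $4.63 | $16.46 | $189.34
3 | $189.34 | $4.35 | $15.50 | $178.19
4 | $178.19 | $4.10 | $14.58 | $167.71

$14.58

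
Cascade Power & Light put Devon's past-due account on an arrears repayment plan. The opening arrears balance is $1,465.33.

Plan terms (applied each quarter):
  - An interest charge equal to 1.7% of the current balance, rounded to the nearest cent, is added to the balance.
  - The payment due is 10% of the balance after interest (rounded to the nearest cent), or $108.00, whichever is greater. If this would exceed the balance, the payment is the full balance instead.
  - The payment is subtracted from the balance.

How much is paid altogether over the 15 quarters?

$1,656.24

Quarter 1: $1,465.33 +$24.91 interest = $1,490.24; pay $149.02 → $1,341.22
Quarter 2: $1,341.22 +$22.80 interest = $1,364.02; pay $136.40 → $1,227.62
Quarter 3: $1,227.62 +$20.87 interest = $1,248.49; pay $124.85 → $1,123.64
Quarter 4: $1,123.64 +$19.10 interest = $1,142.74; pay $114.27 → $1,028.47
Quarter 5: $1,028.47 +$17.48 interest = $1,045.95; pay $108.00 → $937.95
Quarter 6: $937.95 +$15.95 interest = $953.90; pay $108.00 → $845.90
Quarter 7: $845.90 +$14.38 interest = $860.28; pay $108.00 → $752.28
Quarter 8: $752.28 +$12.79 interest = $765.07; pay $108.00 → $657.07
Quarter 9: $657.07 +$11.17 interest = $668.24; pay $108.00 → $560.24
Quarter 10: $560.24 +$9.52 interest = $569.76; pay $108.00 → $461.76
Quarter 11: $461.76 +$7.85 interest = $469.61; pay $108.00 → $361.61
Quarter 12: $361.61 +$6.15 interest = $367.76; pay $108.00 → $259.76
Quarter 13: $259.76 +$4.42 interest = $264.18; pay $108.00 → $156.18
Quarter 14: $156.18 +$2.66 interest = $158.84; pay $108.00 → $50.84
Quarter 15: $50.84 +$0.86 interest = $51.70; pay $51.70 → $0.00
Total paid: $1,656.24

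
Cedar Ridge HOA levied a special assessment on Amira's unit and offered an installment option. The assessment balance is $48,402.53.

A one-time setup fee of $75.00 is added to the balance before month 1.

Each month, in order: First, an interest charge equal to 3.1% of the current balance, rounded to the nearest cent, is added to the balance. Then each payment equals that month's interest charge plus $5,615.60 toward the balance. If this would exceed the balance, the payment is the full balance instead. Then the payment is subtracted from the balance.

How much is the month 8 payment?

$5,899.82

Month 1: opening $48,477.53; interest $1,502.80 → $49,980.33; payment $7,118.40; balance $42,861.93
Month 2: opening $42,861.93; interest $1,328.72 → $44,190.65; payment $6,944.32; balance $37,246.33
Month 3: opening $37,246.33; interest $1,154.64 → $38,400.97; payment $6,770.24; balance $31,630.73
Month 4: opening $31,630.73; interest $980.55 → $32,611.28; payment $6,596.15; balance $26,015.13
Month 5: opening $26,015.13; interest $806.47 → $26,821.60; payment $6,422.07; balance $20,399.53
Month 6: opening $20,399.53; interest $632.39 → $21,031.92; payment $6,247.99; balance $14,783.93
Month 7: opening $14,783.93; interest $458.30 → $15,242.23; payment $6,073.90; balance $9,168.33
Month 8: opening $9,168.33; interest $284.22 → $9,452.55; payment $5,899.82; balance $3,552.73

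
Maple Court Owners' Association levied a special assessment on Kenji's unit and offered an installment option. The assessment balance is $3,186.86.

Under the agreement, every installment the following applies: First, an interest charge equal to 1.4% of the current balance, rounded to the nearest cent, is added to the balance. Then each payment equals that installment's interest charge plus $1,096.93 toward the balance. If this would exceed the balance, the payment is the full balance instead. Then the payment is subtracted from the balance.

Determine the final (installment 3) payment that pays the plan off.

$1,006.90

Installment 1: opening $3,186.86; interest $44.62 → $3,231.48; payment $1,141.55; balance $2,089.93
Installment 2: opening $2,089.93; interest $29.26 → $2,119.19; payment $1,126.19; balance $993.00
Installment 3: opening $993.00; interest $13.90 → $1,006.90; payment $1,006.90; balance $0.00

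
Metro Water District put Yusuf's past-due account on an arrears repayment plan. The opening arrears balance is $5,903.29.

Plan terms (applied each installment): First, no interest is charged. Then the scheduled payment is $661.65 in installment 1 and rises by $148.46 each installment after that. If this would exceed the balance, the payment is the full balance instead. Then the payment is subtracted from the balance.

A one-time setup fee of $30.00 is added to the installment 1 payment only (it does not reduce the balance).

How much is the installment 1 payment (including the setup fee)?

# | Opening | Payment | Fee | End bal
1 | $5,903.29 | $661.65 | $30.00 | $5,241.64

$691.65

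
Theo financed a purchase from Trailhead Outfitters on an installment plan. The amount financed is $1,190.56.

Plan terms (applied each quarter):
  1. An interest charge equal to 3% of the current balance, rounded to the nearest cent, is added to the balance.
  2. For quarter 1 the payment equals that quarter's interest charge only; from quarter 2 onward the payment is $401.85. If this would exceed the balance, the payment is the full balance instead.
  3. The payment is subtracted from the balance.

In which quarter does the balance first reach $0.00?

5

Quarter 1: opening $1,190.56; interest $35.72 → $1,226.28; payment $35.72; balance $1,190.56
Quarter 2: opening $1,190.56; interest $35.72 → $1,226.28; payment $401.85; balance $824.43
Quarter 3: opening $824.43; interest $24.73 → $849.16; payment $401.85; balance $447.31
Quarter 4: opening $447.31; interest $13.42 → $460.73; payment $401.85; balance $58.88
Quarter 5: opening $58.88; interest $1.77 → $60.65; payment $60.65; balance $0.00
Balance reaches $0.00 in quarter 5.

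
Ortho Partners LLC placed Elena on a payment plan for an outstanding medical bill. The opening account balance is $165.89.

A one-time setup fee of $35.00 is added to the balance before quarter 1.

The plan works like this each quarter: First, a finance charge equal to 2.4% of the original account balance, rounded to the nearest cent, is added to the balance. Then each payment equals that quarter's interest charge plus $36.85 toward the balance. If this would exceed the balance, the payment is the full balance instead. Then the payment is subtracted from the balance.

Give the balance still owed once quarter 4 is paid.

# | Opening | Interest | Payment | End bal
1 | $200.89 | $3.98 | $40.83 | $164.04
2 | $164.04 | $3.98 | $40.83 | $127.19
3 | $127.19 | $3.98 | $40.83 | $90.34
4 | $90.34 | $3.98 | $40.83 | $53.49

$53.49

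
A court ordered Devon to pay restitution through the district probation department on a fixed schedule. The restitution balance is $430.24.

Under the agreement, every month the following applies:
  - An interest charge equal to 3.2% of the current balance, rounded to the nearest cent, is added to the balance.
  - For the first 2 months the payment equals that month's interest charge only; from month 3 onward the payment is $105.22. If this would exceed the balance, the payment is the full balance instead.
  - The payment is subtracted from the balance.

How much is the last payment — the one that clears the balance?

$47.98

Month 1: opening $430.24; interest $13.77 → $444.01; payment $13.77; balance $430.24
Month 2: opening $430.24; interest $13.77 → $444.01; payment $13.77; balance $430.24
Month 3: opening $430.24; interest $13.77 → $444.01; payment $105.22; balance $338.79
Month 4: opening $338.79; interest $10.84 → $349.63; payment $105.22; balance $244.41
Month 5: opening $244.41; interest $7.82 → $252.23; payment $105.22; balance $147.01
Month 6: opening $147.01; interest $4.70 → $151.71; payment $105.22; balance $46.49
Month 7: opening $46.49; interest $1.49 → $47.98; payment $47.98; balance $0.00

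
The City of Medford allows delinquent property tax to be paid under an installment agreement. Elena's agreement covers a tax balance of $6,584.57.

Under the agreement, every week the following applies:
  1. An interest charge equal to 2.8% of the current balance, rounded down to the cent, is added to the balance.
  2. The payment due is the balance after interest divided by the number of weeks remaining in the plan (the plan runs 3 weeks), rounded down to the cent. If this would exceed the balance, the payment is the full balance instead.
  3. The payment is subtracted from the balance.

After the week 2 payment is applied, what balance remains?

$2,319.49

Week 1: $6,584.57 +$184.36 interest = $6,768.93; pay $2,256.31 → $4,512.62
Week 2: $4,512.62 +$126.35 interest = $4,638.97; pay $2,319.48 → $2,319.49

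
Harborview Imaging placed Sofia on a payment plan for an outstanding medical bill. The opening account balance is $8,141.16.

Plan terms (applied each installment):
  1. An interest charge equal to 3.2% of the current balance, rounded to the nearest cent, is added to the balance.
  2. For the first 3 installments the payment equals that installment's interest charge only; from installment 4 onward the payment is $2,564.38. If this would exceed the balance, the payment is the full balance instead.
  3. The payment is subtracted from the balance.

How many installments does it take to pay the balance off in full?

7

Installment 1: $8,141.16 +$260.52 interest = $8,401.68; pay $260.52 → $8,141.16
Installment 2: $8,141.16 +$260.52 interest = $8,401.68; pay $260.52 → $8,141.16
Installment 3: $8,141.16 +$260.52 interest = $8,401.68; pay $260.52 → $8,141.16
Installment 4: $8,141.16 +$260.52 interest = $8,401.68; pay $2,564.38 → $5,837.30
Installment 5: $5,837.30 +$186.79 interest = $6,024.09; pay $2,564.38 → $3,459.71
Installment 6: $3,459.71 +$110.71 interest = $3,570.42; pay $2,564.38 → $1,006.04
Installment 7: $1,006.04 +$32.19 interest = $1,038.23; pay $1,038.23 → $0.00
Balance reaches $0.00 in installment 7.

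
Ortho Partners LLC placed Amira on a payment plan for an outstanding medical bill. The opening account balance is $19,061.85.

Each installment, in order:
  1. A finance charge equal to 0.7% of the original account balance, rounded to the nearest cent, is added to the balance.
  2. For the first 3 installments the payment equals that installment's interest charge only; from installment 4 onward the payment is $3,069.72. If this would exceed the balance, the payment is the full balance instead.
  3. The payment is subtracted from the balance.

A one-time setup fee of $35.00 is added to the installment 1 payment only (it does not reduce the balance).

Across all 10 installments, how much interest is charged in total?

Installment 1: $19,061.85 +$133.43 interest = $19,195.28; pay $133.43 (+ $35.00 fee) → $19,061.85
Installment 2: $19,061.85 +$133.43 interest = $19,195.28; pay $133.43 → $19,061.85
Installment 3: $19,061.85 +$133.43 interest = $19,195.28; pay $133.43 → $19,061.85
Installment 4: $19,061.85 +$133.43 interest = $19,195.28; pay $3,069.72 → $16,125.56
Installment 5: $16,125.56 +$133.43 interest = $16,258.99; pay $3,069.72 → $13,189.27
Installment 6: $13,189.27 +$133.43 interest = $13,322.70; pay $3,069.72 → $10,252.98
Installment 7: $10,252.98 +$133.43 interest = $10,386.41; pay $3,069.72 → $7,316.69
Installment 8: $7,316.69 +$133.43 interest = $7,450.12; pay $3,069.72 → $4,380.40
Installment 9: $4,380.40 +$133.43 interest = $4,513.83; pay $3,069.72 → $1,444.11
Installment 10: $1,444.11 +$133.43 interest = $1,577.54; pay $1,577.54 → $0.00
Total interest: $133.43 + $133.43 + $133.43 + $133.43 + $133.43 + $133.43 + $133.43 + $133.43 + $133.43 + $133.43 = $1,334.30

$1,334.30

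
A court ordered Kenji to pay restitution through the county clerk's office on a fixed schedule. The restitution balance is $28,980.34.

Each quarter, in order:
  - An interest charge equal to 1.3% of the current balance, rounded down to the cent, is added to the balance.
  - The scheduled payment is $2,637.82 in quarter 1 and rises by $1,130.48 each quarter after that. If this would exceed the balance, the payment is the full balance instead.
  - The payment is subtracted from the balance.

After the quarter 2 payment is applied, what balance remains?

Quarter 1: opening $28,980.34; interest $376.74 → $29,357.08; payment $2,637.82; balance $26,719.26
Quarter 2: opening $26,719.26; interest $347.35 → $27,066.61; payment $3,768.30; balance $23,298.31

$23,298.31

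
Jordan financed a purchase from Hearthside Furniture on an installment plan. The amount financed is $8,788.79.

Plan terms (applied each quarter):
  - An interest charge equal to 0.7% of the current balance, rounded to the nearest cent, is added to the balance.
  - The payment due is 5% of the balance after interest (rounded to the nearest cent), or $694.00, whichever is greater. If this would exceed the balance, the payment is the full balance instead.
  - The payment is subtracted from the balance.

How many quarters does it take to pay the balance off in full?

Quarter 1: $8,788.79 +$61.52 interest = $8,850.31; pay $694.00 → $8,156.31
Quarter 2: $8,156.31 +$57.09 interest = $8,213.40; pay $694.00 → $7,519.40
Quarter 3: $7,519.40 +$52.64 interest = $7,572.04; pay $694.00 → $6,878.04
Quarter 4: $6,878.04 +$48.15 interest = $6,926.19; pay $694.00 → $6,232.19
Quarter 5: $6,232.19 +$43.63 interest = $6,275.82; pay $694.00 → $5,581.82
Quarter 6: $5,581.82 +$39.07 interest = $5,620.89; pay $694.00 → $4,926.89
Quarter 7: $4,926.89 +$34.49 interest = $4,961.38; pay $694.00 → $4,267.38
Quarter 8: $4,267.38 +$29.87 interest = $4,297.25; pay $694.00 → $3,603.25
Quarter 9: $3,603.25 +$25.22 interest = $3,628.47; pay $694.00 → $2,934.47
Quarter 10: $2,934.47 +$20.54 interest = $2,955.01; pay $694.00 → $2,261.01
Quarter 11: $2,261.01 +$15.83 interest = $2,276.84; pay $694.00 → $1,582.84
Quarter 12: $1,582.84 +$11.08 interest = $1,593.92; pay $694.00 → $899.92
Quarter 13: $899.92 +$6.30 interest = $906.22; pay $694.00 → $212.22
Quarter 14: $212.22 +$1.49 interest = $213.71; pay $213.71 → $0.00
Balance reaches $0.00 in quarter 14.

14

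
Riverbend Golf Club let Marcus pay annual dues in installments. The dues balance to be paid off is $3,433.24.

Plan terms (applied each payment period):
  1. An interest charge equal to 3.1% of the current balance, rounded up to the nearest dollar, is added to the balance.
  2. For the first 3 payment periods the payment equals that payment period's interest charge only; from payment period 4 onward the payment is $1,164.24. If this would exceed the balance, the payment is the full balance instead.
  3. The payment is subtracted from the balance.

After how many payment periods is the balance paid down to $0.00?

7

# | Opening | Interest | Payment | End bal
1 | $3,433.24 | $107.00 | $107.00 | $3,433.24
2 | $3,433.24 | $107.00 | $107.00 | $3,433.24
3 | $3,433.24 | $107.00 | $107.00 | $3,433.24
4 | $3,433.24 | $107.00 | $1,164.24 | $2,376.00
5 | $2,376.00 | $74.00 | $1,164.24 | $1,285.76
6 | $1,285.76 | $40.00 | $1,164.24 | $161.52
7 | $161.52 | $6.00 | $167.52 | $0.00
Balance reaches $0.00 in payment period 7.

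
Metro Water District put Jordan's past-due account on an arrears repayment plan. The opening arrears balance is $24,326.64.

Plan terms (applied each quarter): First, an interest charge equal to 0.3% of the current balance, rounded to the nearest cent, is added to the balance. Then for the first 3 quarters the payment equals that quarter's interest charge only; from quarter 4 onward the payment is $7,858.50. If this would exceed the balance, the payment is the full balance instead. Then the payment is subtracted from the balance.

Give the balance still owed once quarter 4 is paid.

$16,541.12

# | Opening | Interest | Payment | End bal
1 | $24,326.64 | $72.98 | $72.98 | $24,326.64
2 | $24,326.64 | $72.98 | $72.98 | $24,326.64
3 | $24,326.64 | $72.98 | $72.98 | $24,326.64
4 | $24,326.64 | $72.98 | $7,858.50 | $16,541.12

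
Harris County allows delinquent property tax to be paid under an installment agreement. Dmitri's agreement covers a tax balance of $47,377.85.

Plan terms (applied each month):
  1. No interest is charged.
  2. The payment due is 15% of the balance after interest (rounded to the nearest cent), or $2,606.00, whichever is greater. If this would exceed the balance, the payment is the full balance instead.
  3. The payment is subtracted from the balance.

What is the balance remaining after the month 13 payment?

# | Opening | Payment | End bal
1 | $47,377.85 | $7,106.68 | $40,271.17
2 | $40,271.17 | $6,040.68 | $34,230.49
3 | $34,230.49 | $5,134.57 | $29,095.92
4 | $29,095.92 | $4,364.39 | $24,731.53
5 | $24,731.53 | $3,709.73 | $21,021.80
6 | $21,021.80 | $3,153.27 | $17,868.53
7 | $17,868.53 | $2,680.28 | $15,188.25
8 | $15,188.25 | $2,606.00 | $12,582.25
9 | $12,582.25 | $2,606.00 | $9,976.25
10 | $9,976.25 | $2,606.00 | $7,370.25
11 | $7,370.25 | $2,606.00 | $4,764.25
12 | $4,764.25 | $2,606.00 | $2,158.25
13 | $2,158.25 | $2,158.25 | $0.00

$0.00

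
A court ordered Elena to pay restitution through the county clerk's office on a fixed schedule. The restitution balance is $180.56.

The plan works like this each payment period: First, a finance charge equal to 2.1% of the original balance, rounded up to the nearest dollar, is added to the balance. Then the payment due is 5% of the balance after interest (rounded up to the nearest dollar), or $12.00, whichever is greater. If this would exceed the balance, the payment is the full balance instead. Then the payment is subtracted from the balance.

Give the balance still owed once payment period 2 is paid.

Payment period 1: opening $180.56; interest $4.00 → $184.56; payment $12.00; balance $172.56
Payment period 2: opening $172.56; interest $4.00 → $176.56; payment $12.00; balance $164.56

$164.56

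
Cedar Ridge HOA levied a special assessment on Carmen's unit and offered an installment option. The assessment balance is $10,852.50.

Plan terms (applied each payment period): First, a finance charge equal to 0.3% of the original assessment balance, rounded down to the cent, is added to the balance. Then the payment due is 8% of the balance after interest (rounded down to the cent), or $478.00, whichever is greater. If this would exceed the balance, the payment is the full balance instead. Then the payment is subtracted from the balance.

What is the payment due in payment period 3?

Payment period 1: opening $10,852.50; interest $32.55 → $10,885.05; payment $870.80; balance $10,014.25
Payment period 2: opening $10,014.25; interest $32.55 → $10,046.80; payment $803.74; balance $9,243.06
Payment period 3: opening $9,243.06; interest $32.55 → $9,275.61; payment $742.04; balance $8,533.57

$742.04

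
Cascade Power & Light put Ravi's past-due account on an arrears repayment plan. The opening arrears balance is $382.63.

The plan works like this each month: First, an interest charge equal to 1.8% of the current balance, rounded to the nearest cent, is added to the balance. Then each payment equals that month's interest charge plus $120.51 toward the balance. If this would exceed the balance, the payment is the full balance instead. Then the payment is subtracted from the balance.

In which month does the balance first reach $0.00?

4

Month 1: opening $382.63; interest $6.89 → $389.52; payment $127.40; balance $262.12
Month 2: opening $262.12; interest $4.72 → $266.84; payment $125.23; balance $141.61
Month 3: opening $141.61; interest $2.55 → $144.16; payment $123.06; balance $21.10
Month 4: opening $21.10; interest $0.38 → $21.48; payment $21.48; balance $0.00
Balance reaches $0.00 in month 4.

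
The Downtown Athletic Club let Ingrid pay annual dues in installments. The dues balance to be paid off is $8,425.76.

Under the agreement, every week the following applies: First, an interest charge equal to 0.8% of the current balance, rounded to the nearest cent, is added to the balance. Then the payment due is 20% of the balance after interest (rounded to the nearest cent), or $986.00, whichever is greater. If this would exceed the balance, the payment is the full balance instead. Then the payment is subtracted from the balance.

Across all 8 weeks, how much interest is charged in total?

Week 1: $8,425.76 +$67.41 interest = $8,493.17; pay $1,698.63 → $6,794.54
Week 2: $6,794.54 +$54.36 interest = $6,848.90; pay $1,369.78 → $5,479.12
Week 3: $5,479.12 +$43.83 interest = $5,522.95; pay $1,104.59 → $4,418.36
Week 4: $4,418.36 +$35.35 interest = $4,453.71; pay $986.00 → $3,467.71
Week 5: $3,467.71 +$27.74 interest = $3,495.45; pay $986.00 → $2,509.45
Week 6: $2,509.45 +$20.08 interest = $2,529.53; pay $986.00 → $1,543.53
Week 7: $1,543.53 +$12.35 interest = $1,555.88; pay $986.00 → $569.88
Week 8: $569.88 +$4.56 interest = $574.44; pay $574.44 → $0.00
Total interest: $67.41 + $54.36 + $43.83 + $35.35 + $27.74 + $20.08 + $12.35 + $4.56 = $265.68

$265.68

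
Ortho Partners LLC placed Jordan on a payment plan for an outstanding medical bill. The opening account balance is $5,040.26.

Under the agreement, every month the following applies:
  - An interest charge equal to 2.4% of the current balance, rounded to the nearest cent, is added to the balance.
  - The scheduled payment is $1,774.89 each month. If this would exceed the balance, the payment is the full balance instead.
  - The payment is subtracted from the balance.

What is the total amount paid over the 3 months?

$5,283.13

# | Opening | Interest | Payment | End bal
1 | $5,040.26 | $120.97 | $1,774.89 | $3,386.34
2 | $3,386.34 | $81.27 | $1,774.89 | $1,692.72
3 | $1,692.72 | $40.63 | $1,733.35 | $0.00
Total paid: $5,283.13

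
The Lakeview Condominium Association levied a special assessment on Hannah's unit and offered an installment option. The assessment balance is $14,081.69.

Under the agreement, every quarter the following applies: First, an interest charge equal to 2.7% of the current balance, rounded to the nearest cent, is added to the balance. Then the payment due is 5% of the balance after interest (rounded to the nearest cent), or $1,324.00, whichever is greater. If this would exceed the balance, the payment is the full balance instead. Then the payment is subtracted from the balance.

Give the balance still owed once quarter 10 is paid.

$3,410.43

# | Opening | Interest | Payment | End bal
1 | $14,081.69 | $380.21 | $1,324.00 | $13,137.90
2 | $13,137.90 | $354.72 | $1,324.00 | $12,168.62
3 | $12,168.62 | $328.55 | $1,324.00 | $11,173.17
4 | $11,173.17 | $301.68 | $1,324.00 | $10,150.85
5 | $10,150.85 | $274.07 | $1,324.00 | $9,100.92
6 | $9,100.92 | $245.72 | $1,324.00 | $8,022.64
7 | $8,022.64 | $216.61 | $1,324.00 | $6,915.25
8 | $6,915.25 | $186.71 | $1,324.00 | $5,777.96
9 | $5,777.96 | $156.00 | $1,324.00 | $4,609.96
10 | $4,609.96 | $124.47 | $1,324.00 | $3,410.43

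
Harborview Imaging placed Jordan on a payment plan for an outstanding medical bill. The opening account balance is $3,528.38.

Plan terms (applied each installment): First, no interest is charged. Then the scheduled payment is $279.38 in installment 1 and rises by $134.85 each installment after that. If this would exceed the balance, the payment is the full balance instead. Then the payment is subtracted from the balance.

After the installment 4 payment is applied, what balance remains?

$1,601.76

Installment 1: opening $3,528.38; payment $279.38; balance $3,249.00
Installment 2: opening $3,249.00; payment $414.23; balance $2,834.77
Installment 3: opening $2,834.77; payment $549.08; balance $2,285.69
Installment 4: opening $2,285.69; payment $683.93; balance $1,601.76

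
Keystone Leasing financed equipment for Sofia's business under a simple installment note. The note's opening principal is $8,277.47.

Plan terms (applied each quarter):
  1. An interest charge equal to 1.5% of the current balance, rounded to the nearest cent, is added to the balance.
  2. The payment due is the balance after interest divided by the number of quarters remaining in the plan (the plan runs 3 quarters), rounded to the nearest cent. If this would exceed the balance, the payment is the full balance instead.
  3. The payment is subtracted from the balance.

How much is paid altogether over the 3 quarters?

Quarter 1: $8,277.47 +$124.16 interest = $8,401.63; pay $2,800.54 → $5,601.09
Quarter 2: $5,601.09 +$84.02 interest = $5,685.11; pay $2,842.56 → $2,842.55
Quarter 3: $2,842.55 +$42.64 interest = $2,885.19; pay $2,885.19 → $0.00
Total paid: $8,528.29

$8,528.29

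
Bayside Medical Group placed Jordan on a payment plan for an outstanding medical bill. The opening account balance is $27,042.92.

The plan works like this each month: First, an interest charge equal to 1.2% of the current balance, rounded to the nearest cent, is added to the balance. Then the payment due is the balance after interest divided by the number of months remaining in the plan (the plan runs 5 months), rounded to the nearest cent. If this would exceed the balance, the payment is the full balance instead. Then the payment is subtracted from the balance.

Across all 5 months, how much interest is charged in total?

$989.27

Month 1: $27,042.92 +$324.52 interest = $27,367.44; pay $5,473.49 → $21,893.95
Month 2: $21,893.95 +$262.73 interest = $22,156.68; pay $5,539.17 → $16,617.51
Month 3: $16,617.51 +$199.41 interest = $16,816.92; pay $5,605.64 → $11,211.28
Month 4: $11,211.28 +$134.54 interest = $11,345.82; pay $5,672.91 → $5,672.91
Month 5: $5,672.91 +$68.07 interest = $5,740.98; pay $5,740.98 → $0.00
Total interest: $324.52 + $262.73 + $199.41 + $134.54 + $68.07 = $989.27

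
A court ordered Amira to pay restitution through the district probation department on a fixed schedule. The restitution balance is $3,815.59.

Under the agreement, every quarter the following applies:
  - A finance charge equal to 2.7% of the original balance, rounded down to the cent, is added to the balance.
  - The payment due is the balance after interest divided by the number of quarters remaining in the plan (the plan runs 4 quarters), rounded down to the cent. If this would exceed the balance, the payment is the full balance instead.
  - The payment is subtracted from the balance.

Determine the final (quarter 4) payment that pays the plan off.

$1,168.53

# | Opening | Interest | Payment | End bal
1 | $3,815.59 | $103.02 | $979.65 | $2,938.96
2 | $2,938.96 | $103.02 | $1,013.99 | $2,027.99
3 | $2,027.99 | $103.02 | $1,065.50 | $1,065.51
4 | $1,065.51 | $103.02 | $1,168.53 | $0.00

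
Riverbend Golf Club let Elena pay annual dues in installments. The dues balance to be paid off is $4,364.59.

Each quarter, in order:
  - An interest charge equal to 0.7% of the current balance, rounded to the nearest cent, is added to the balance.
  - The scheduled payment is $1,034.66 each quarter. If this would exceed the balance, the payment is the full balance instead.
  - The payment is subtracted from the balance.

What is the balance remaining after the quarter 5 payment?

$0.00

# | Opening | Interest | Payment | End bal
1 | $4,364.59 | $30.55 | $1,034.66 | $3,360.48
2 | $3,360.48 | $23.52 | $1,034.66 | $2,349.34
3 | $2,349.34 | $16.45 | $1,034.66 | $1,331.13
4 | $1,331.13 | $9.32 | $1,034.66 | $305.79
5 | $305.79 | $2.14 | $307.93 | $0.00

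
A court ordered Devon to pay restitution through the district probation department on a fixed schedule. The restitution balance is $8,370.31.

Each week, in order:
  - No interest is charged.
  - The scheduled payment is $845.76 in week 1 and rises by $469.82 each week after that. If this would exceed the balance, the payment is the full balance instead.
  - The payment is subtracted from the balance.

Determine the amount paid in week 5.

$2,168.35

Week 1: opening $8,370.31; payment $845.76; balance $7,524.55
Week 2: opening $7,524.55; payment $1,315.58; balance $6,208.97
Week 3: opening $6,208.97; payment $1,785.40; balance $4,423.57
Week 4: opening $4,423.57; payment $2,255.22; balance $2,168.35
Week 5: opening $2,168.35; payment $2,168.35; balance $0.00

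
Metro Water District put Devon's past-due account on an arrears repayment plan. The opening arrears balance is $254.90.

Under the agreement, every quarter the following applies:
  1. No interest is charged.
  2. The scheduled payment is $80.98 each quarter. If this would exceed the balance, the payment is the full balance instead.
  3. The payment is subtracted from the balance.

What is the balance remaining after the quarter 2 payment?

Quarter 1: opening $254.90; payment $80.98; balance $173.92
Quarter 2: opening $173.92; payment $80.98; balance $92.94

$92.94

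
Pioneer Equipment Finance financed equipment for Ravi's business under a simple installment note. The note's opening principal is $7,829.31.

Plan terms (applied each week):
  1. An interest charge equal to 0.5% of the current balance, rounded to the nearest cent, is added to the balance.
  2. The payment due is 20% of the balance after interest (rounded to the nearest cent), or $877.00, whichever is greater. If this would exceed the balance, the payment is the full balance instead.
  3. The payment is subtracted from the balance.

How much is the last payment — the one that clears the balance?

# | Opening | Interest | Payment | End bal
1 | $7,829.31 | $39.15 | $1,573.69 | $6,294.77
2 | $6,294.77 | $31.47 | $1,265.25 | $5,060.99
3 | $5,060.99 | $25.30 | $1,017.26 | $4,069.03
4 | $4,069.03 | $20.35 | $877.00 | $3,212.38
5 | $3,212.38 | $16.06 | $877.00 | $2,351.44
6 | $2,351.44 | $11.76 | $877.00 | $1,486.20
7 | $1,486.20 | $7.43 | $877.00 | $616.63
8 | $616.63 | $3.08 | $619.71 | $0.00

$619.71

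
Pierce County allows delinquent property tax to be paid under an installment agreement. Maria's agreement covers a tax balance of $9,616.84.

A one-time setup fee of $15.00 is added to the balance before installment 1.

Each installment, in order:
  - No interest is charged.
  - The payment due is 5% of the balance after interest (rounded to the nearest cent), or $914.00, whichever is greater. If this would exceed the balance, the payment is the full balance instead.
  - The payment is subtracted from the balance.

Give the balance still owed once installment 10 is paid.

$491.84

Installment 1: $9,631.84 − $914.00 → $8,717.84
Installment 2: $8,717.84 − $914.00 → $7,803.84
Installment 3: $7,803.84 − $914.00 → $6,889.84
Installment 4: $6,889.84 − $914.00 → $5,975.84
Installment 5: $5,975.84 − $914.00 → $5,061.84
Installment 6: $5,061.84 − $914.00 → $4,147.84
Installment 7: $4,147.84 − $914.00 → $3,233.84
Installment 8: $3,233.84 − $914.00 → $2,319.84
Installment 9: $2,319.84 − $914.00 → $1,405.84
Installment 10: $1,405.84 − $914.00 → $491.84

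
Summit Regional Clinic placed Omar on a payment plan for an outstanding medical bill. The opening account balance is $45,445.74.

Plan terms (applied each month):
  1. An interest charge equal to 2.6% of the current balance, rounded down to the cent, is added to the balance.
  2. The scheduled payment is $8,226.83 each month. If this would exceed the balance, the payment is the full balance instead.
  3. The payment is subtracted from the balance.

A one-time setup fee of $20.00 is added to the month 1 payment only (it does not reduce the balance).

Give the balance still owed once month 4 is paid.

$16,146.52

Month 1: opening $45,445.74; interest $1,181.58 → $46,627.32; payment $8,226.83 (+ $20.00 fee); balance $38,400.49
Month 2: opening $38,400.49; interest $998.41 → $39,398.90; payment $8,226.83; balance $31,172.07
Month 3: opening $31,172.07; interest $810.47 → $31,982.54; payment $8,226.83; balance $23,755.71
Month 4: opening $23,755.71; interest $617.64 → $24,373.35; payment $8,226.83; balance $16,146.52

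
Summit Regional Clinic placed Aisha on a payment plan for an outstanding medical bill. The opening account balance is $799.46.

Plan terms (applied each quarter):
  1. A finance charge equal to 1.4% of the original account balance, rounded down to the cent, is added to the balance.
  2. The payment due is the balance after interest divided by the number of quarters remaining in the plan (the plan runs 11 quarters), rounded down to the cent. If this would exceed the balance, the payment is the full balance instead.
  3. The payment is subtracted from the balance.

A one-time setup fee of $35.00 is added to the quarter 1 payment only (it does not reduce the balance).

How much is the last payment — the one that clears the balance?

$106.48

# | Opening | Interest | Payment | Fee | End bal
1 | $799.46 | $11.19 | $73.69 | $35.00 | $736.96
2 | $736.96 | $11.19 | $74.81 | — | $673.34
3 | $673.34 | $11.19 | $76.05 | — | $608.48
4 | $608.48 | $11.19 | $77.45 | — | $542.22
5 | $542.22 | $11.19 | $79.05 | — | $474.36
6 | $474.36 | $11.19 | $80.92 | — | $404.63
7 | $404.63 | $11.19 | $83.16 | — | $332.66
8 | $332.66 | $11.19 | $85.96 | — | $257.89
9 | $257.89 | $11.19 | $89.69 | — | $179.39
10 | $179.39 | $11.19 | $95.29 | — | $95.29
11 | $95.29 | $11.19 | $106.48 | — | $0.00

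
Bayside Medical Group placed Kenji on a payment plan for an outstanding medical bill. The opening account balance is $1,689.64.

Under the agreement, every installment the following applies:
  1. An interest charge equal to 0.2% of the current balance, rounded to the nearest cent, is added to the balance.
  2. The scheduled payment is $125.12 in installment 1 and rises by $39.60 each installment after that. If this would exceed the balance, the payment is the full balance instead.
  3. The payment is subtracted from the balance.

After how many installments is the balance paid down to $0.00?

Installment 1: opening $1,689.64; interest $3.38 → $1,693.02; payment $125.12; balance $1,567.90
Installment 2: opening $1,567.90; interest $3.14 → $1,571.04; payment $164.72; balance $1,406.32
Installment 3: opening $1,406.32; interest $2.81 → $1,409.13; payment $204.32; balance $1,204.81
Installment 4: opening $1,204.81; interest $2.41 → $1,207.22; payment $243.92; balance $963.30
Installment 5: opening $963.30; interest $1.93 → $965.23; payment $283.52; balance $681.71
Installment 6: opening $681.71; interest $1.36 → $683.07; payment $323.12; balance $359.95
Installment 7: opening $359.95; interest $0.72 → $360.67; payment $360.67; balance $0.00
Balance reaches $0.00 in installment 7.

7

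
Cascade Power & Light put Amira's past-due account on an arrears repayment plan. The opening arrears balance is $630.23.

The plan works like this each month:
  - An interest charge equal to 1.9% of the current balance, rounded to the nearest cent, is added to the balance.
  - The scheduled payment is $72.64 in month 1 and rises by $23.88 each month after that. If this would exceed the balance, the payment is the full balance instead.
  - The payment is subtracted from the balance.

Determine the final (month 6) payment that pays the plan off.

Month 1: $630.23 +$11.97 interest = $642.20; pay $72.64 → $569.56
Month 2: $569.56 +$10.82 interest = $580.38; pay $96.52 → $483.86
Month 3: $483.86 +$9.19 interest = $493.05; pay $120.40 → $372.65
Month 4: $372.65 +$7.08 interest = $379.73; pay $144.28 → $235.45
Month 5: $235.45 +$4.47 interest = $239.92; pay $168.16 → $71.76
Month 6: $71.76 +$1.36 interest = $73.12; pay $73.12 → $0.00

$73.12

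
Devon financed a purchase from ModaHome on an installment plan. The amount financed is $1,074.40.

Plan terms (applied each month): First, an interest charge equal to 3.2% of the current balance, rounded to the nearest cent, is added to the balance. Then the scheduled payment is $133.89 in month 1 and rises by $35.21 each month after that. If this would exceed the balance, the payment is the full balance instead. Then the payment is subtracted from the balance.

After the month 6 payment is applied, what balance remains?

$0.00

Month 1: opening $1,074.40; interest $34.38 → $1,108.78; payment $133.89; balance $974.89
Month 2: opening $974.89; interest $31.20 → $1,006.09; payment $169.10; balance $836.99
Month 3: opening $836.99; interest $26.78 → $863.77; payment $204.31; balance $659.46
Month 4: opening $659.46; interest $21.10 → $680.56; payment $239.52; balance $441.04
Month 5: opening $441.04; interest $14.11 → $455.15; payment $274.73; balance $180.42
Month 6: opening $180.42; interest $5.77 → $186.19; payment $186.19; balance $0.00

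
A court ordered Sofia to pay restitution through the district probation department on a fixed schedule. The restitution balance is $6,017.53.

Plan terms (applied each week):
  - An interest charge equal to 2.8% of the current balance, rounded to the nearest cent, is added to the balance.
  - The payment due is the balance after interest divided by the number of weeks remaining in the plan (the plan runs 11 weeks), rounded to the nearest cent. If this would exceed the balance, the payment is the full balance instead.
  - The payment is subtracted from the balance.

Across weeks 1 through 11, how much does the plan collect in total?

$7,129.03

Week 1: opening $6,017.53; interest $168.49 → $6,186.02; payment $562.37; balance $5,623.65
Week 2: opening $5,623.65; interest $157.46 → $5,781.11; payment $578.11; balance $5,203.00
Week 3: opening $5,203.00; interest $145.68 → $5,348.68; payment $594.30; balance $4,754.38
Week 4: opening $4,754.38; interest $133.12 → $4,887.50; payment $610.94; balance $4,276.56
Week 5: opening $4,276.56; interest $119.74 → $4,396.30; payment $628.04; balance $3,768.26
Week 6: opening $3,768.26; interest $105.51 → $3,873.77; payment $645.63; balance $3,228.14
Week 7: opening $3,228.14; interest $90.39 → $3,318.53; payment $663.71; balance $2,654.82
Week 8: opening $2,654.82; interest $74.33 → $2,729.15; payment $682.29; balance $2,046.86
Week 9: opening $2,046.86; interest $57.31 → $2,104.17; payment $701.39; balance $1,402.78
Week 10: opening $1,402.78; interest $39.28 → $1,442.06; payment $721.03; balance $721.03
Week 11: opening $721.03; interest $20.19 → $741.22; payment $741.22; balance $0.00
Total paid: $7,129.03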